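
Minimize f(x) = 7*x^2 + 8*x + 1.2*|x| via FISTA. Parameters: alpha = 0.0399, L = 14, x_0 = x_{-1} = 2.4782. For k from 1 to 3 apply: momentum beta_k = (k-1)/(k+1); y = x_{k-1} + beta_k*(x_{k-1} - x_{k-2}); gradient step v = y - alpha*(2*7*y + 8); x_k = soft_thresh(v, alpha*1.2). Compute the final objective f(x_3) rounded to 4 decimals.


FISTA on f(x) = 7*x^2 + 8*x + 1.2*|x|
L = 14, alpha = 0.0399
Iteration 1: beta = 0.0, y = 2.4782 + 0.0*(2.4782 - 2.4782) = 2.4782
  grad(y) = 42.6948, v = y - alpha*grad = 0.7747
  prox(v) = soft_thresh(0.7747, 0.0479) = 0.7268
Iteration 2: beta = 0.3333, y = 0.7268 + 0.3333*(0.7268 - 2.4782) = 0.143
  grad(y) = 10.002, v = y - alpha*grad = -0.2561
  prox(v) = soft_thresh(-0.2561, 0.0479) = -0.2082
Iteration 3: beta = 0.5, y = -0.2082 + 0.5*(-0.2082 - 0.7268) = -0.6757
  grad(y) = -1.4598, v = y - alpha*grad = -0.6175
  prox(v) = soft_thresh(-0.6175, 0.0479) = -0.5696
f(x_3) = 7*(-0.5696)^2 + 8*(-0.5696) + 1.2*|-0.5696| = -1.6022


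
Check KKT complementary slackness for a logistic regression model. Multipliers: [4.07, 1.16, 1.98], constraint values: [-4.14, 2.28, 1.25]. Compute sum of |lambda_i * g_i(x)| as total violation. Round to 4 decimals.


KKT complementary slackness check:
lambda_1 * g_1 = 4.07 * -4.14 = -16.8498
lambda_2 * g_2 = 1.16 * 2.28 = 2.6448
lambda_3 * g_3 = 1.98 * 1.25 = 2.475
Total violation = 16.8498 + 2.6448 + 2.475 = 21.9696


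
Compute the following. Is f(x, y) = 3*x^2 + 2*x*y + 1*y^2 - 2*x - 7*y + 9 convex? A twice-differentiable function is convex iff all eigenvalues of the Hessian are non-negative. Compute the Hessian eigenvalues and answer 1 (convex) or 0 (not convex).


The Hessian of f(x,y) = 3*x^2 + 2*x*y + 1*y^2 - 2*x - 7*y + 9 is:
H = [[6, 2], [2, 2]]
Trace = 6 + 2 = 8
Determinant = 6*2 - (2)^2 = 8
Discriminant = (8)^2 - 4*8 = 32.0
Eigenvalues: lambda_1 = 1.1716, lambda_2 = 6.8284
The function is convex.

1


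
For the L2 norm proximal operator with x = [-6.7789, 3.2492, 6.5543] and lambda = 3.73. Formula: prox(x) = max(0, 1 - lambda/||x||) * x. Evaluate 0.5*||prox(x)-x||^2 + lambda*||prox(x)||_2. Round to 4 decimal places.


Step 1: Compute ||x||.
||x|| = 9.9734
Step 2: Compute scaling factor.
scale = max(0, 1 - 3.73/9.9734) = 0.626
Step 3: prox(x) = [-4.2436, 2.034, 4.103]
||prox(x)|| = 6.2434
Step 4: Proximal objective.
0.5*||prox-x||^2 = 6.9565
lambda*||prox|| = 23.2879
Total = 30.2445


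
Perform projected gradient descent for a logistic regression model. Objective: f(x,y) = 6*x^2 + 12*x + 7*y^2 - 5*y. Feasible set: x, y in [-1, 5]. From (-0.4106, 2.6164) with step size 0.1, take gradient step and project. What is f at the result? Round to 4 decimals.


Step 1: Compute gradient at (-0.4106, 2.6164).
grad_x = 2*6*-0.4106 + 12 = 7.0728
grad_y = 2*7*2.6164 - 5 = 31.6296
Step 2: Gradient step.
x_raw = -0.4106 - 0.1*7.0728 = -1.1179
y_raw = 2.6164 - 0.1*31.6296 = -0.5466
Step 3: Project onto [-1, 5].
x_proj = clip(-1.1179) = -1.0
y_proj = clip(-0.5466) = -0.5466
Step 4: Evaluate f.
f(-1.0, -0.5466) = -1.1761


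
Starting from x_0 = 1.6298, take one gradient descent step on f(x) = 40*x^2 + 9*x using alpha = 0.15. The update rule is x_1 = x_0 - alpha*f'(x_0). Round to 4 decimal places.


We compute the gradient at x_0 and apply the update.
f'(x) = 80*x + 9
f'(1.6298) = 80*1.6298 + 9 = 139.384
x_1 = 1.6298 - 0.15*139.384 = -19.2778


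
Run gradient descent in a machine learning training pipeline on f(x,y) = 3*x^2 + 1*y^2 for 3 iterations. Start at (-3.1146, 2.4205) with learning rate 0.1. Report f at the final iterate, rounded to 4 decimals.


Gradient descent on f(x,y) = 3*x^2 + 1*y^2.
Starting point: (-3.1146, 2.4205), alpha = 0.1
Step 1: grad_x = 2*3*-3.1146 = -18.6876, grad_y = 2*1*2.4205 = 4.841
  x_1 = -3.1146 - 0.1*-18.6876 = -1.2458
  y_1 = 2.4205 - 0.1*4.841 = 1.9364
Step 2: grad_x = 2*3*-1.2458 = -7.475, grad_y = 2*1*1.9364 = 3.8728
  x_2 = -1.2458 - 0.1*-7.475 = -0.4983
  y_2 = 1.9364 - 0.1*3.8728 = 1.5491
Step 3: grad_x = 2*3*-0.4983 = -2.99, grad_y = 2*1*1.5491 = 3.0982
  x_3 = -0.4983 - 0.1*-2.99 = -0.1993
  y_3 = 1.5491 - 0.1*3.0982 = 1.2393
f(-0.1993, 1.2393) = 3*(-0.1993)^2 + 1*1.2393^2 = 1.6551


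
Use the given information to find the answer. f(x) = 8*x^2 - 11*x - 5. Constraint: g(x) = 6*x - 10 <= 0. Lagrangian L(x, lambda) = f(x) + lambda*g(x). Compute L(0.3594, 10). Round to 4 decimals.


Step 1: Evaluate f(x).
f(0.3594) = 8*0.3594^2 - 11*0.3594 - 5 = -7.9201
Step 2: Evaluate g(x).
g(0.3594) = 6*0.3594 - 10 = -7.8436
Step 3: Compute Lagrangian.
L = -7.9201 + 10*-7.8436 = -86.3561


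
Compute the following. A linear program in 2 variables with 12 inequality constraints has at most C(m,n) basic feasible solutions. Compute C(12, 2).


Each vertex corresponds to some choice of n active constraints out of m, so the number of vertices is at most C(m, n) = m! / (n!(m-n)!).
m = 12, n = 2
Numerator: 12 * 11
Denominator: 2! = 2
C(12, 2) = 66


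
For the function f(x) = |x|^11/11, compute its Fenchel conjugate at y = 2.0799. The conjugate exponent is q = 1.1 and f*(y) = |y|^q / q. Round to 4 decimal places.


The conjugate exponent q satisfies 1/p + 1/q = 1.
p = 11, so q = 11/(11 - 1) = 1.1
|y|^q = 2.0799^1.1 = 2.2379
f*(2.0799) = 2.2379 / 1.1 = 2.0345


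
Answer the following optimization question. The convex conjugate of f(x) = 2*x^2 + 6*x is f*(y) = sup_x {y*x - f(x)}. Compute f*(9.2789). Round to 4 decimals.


f*(y) = sup_x {y*x - a*x^2 - b*x} = sup_x {(y-b)*x - a*x^2}
FOC: (y - b) - 2a*x = 0 => x* = (y - b)/(2a)
x* = (9.2789 - 6)/(2*2) = 0.8197
f*(9.2789) = (y-b)^2/(4a) = (9.2789 - 6)^2/(4*2)
= 10.7512/8 = 1.3439


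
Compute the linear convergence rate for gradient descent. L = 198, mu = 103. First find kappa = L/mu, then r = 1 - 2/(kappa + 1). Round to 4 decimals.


Step 1: Compute the condition number.
kappa = L/mu = 198/103 = 1.9223
Step 2: Compute the convergence rate.
r = 1 - 2/(kappa + 1) = 1 - 2*mu/(L + mu) = (L - mu)/(L + mu) = 95/301 = 0.3156


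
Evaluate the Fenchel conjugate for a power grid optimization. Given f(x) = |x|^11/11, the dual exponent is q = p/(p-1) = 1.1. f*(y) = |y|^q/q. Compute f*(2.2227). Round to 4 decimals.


The conjugate exponent q satisfies 1/p + 1/q = 1.
p = 11, so q = 11/(11 - 1) = 1.1
|y|^q = 2.2227^1.1 = 2.4075
f*(2.2227) = 2.4075 / 1.1 = 2.1886


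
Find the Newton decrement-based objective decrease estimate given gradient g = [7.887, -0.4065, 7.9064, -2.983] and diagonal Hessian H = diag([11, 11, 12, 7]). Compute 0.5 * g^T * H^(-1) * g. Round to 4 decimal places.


Step 1: H is diagonal, so H^(-1) * g = [0.717, -0.037, 0.6589, -0.4261].
Step 2: g^T H^(-1) g = sum_i g_i^2 / H_ii
  = (7.887)^2/11 + (-0.4065)^2/11 + (7.9064)^2/12 + (-2.983)^2/7
  = 5.655 + 0.015 + 5.2093 + 1.2712 = 12.1504
Step 3: Objective decrease = 0.5 * g^T H^(-1) g = 6.0752


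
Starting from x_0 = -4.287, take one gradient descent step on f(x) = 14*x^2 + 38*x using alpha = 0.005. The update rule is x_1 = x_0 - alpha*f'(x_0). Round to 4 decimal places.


We compute the gradient at x_0 and apply the update.
f'(x) = 28*x + 38
f'(-4.287) = 28*-4.287 + 38 = -82.036
x_1 = -4.287 - 0.005*-82.036 = -3.8768


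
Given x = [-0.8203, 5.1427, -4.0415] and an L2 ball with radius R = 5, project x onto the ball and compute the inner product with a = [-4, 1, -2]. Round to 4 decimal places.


Step 1: Compute ||x|| (intermediates to 6 decimals).
||x|| = sqrt((-0.8203)^2 + 5.1427^2 + (-4.0415)^2) = 6.591963
Step 2: Project.
Since ||x|| > R, scale = R/||x|| = 5/6.591963 = 0.758499, proj(x) = scale * x
proj(x) = [-0.622197, 3.900733, -3.065474]
Step 3: Dot product.
a^T * proj(x) = -4*(-0.622197) + 1*3.900733 - 2*(-3.065474) = 12.5205


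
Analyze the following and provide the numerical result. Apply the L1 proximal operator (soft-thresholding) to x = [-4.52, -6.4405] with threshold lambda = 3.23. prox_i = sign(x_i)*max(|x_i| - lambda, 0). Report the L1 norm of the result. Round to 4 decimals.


Soft-thresholding with lambda = 3.23:
prox(-4.52) = sign(-4.52)*max(|-4.52| - 3.23, 0) = -1.29
prox(-6.4405) = sign(-6.4405)*max(|-6.4405| - 3.23, 0) = -3.2105
prox(x) = [-1.29, -3.2105]
||prox(x)||_1 = 1.29 + 3.2105 = 4.5005


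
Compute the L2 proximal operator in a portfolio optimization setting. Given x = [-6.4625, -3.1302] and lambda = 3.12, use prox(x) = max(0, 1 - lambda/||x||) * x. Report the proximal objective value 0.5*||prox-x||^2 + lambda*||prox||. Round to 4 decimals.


Step 1: Compute ||x||.
||x|| = 7.1807
Step 2: Compute scaling factor.
scale = max(0, 1 - 3.12/7.1807) = 0.5655
Step 3: prox(x) = [-3.6545, -1.7701]
||prox(x)|| = 4.0607
Step 4: Proximal objective.
0.5*||prox-x||^2 = 4.8672
lambda*||prox|| = 12.6694
Total = 17.5365


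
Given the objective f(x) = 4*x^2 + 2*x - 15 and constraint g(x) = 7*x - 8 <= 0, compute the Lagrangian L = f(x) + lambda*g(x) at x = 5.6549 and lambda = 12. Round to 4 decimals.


Step 1: Evaluate f(x).
f(5.6549) = 4*5.6549^2 + 2*5.6549 - 15 = 124.2214
Step 2: Evaluate g(x).
g(5.6549) = 7*5.6549 - 8 = 31.5843
Step 3: Compute Lagrangian.
L = 124.2214 + 12*31.5843 = 503.233


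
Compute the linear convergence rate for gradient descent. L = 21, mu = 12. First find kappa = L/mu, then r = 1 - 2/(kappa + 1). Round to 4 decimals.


Step 1: Compute the condition number.
kappa = L/mu = 21/12 = 1.75
Step 2: Compute the convergence rate.
r = 1 - 2/(kappa + 1) = 1 - 2*mu/(L + mu) = (L - mu)/(L + mu) = 9/33 = 0.2727


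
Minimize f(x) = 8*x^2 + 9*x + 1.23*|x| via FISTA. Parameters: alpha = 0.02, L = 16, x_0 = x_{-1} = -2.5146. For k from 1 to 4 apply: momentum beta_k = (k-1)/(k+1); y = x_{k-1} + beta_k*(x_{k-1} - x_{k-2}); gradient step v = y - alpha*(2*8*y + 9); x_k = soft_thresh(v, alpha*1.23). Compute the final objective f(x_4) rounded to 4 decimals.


FISTA on f(x) = 8*x^2 + 9*x + 1.23*|x|
L = 16, alpha = 0.02
Iteration 1: beta = 0.0, y = -2.5146 + 0.0*(-2.5146 + 2.5146) = -2.5146
  grad(y) = -31.2336, v = y - alpha*grad = -1.8899
  prox(v) = soft_thresh(-1.8899, 0.0246) = -1.8653
Iteration 2: beta = 0.3333, y = -1.8653 + 0.3333*(-1.8653 + 2.5146) = -1.6489
  grad(y) = -17.3825, v = y - alpha*grad = -1.3013
  prox(v) = soft_thresh(-1.3013, 0.0246) = -1.2767
Iteration 3: beta = 0.5, y = -1.2767 + 0.5*(-1.2767 + 1.8653) = -0.9823
  grad(y) = -6.7171, v = y - alpha*grad = -0.848
  prox(v) = soft_thresh(-0.848, 0.0246) = -0.8234
Iteration 4: beta = 0.6, y = -0.8234 + 0.6*(-0.8234 + 1.2767) = -0.5514
  grad(y) = 0.1775, v = y - alpha*grad = -0.555
  prox(v) = soft_thresh(-0.555, 0.0246) = -0.5304
f(x_4) = 8*(-0.5304)^2 + 9*(-0.5304) + 1.23*|-0.5304| = -1.8706


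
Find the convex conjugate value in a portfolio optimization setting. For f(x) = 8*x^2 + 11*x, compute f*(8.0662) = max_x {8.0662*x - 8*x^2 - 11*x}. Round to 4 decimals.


f*(y) = sup_x {y*x - a*x^2 - b*x} = sup_x {(y-b)*x - a*x^2}
FOC: (y - b) - 2a*x = 0 => x* = (y - b)/(2a)
x* = (8.0662 - 11)/(2*8) = -0.1834
f*(8.0662) = (y-b)^2/(4a) = (8.0662 - 11)^2/(4*8)
= 8.6072/32 = 0.269


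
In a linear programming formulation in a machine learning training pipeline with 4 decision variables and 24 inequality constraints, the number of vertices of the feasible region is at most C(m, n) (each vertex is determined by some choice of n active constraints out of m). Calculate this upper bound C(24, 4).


Each vertex corresponds to some choice of n active constraints out of m, so the number of vertices is at most C(m, n) = m! / (n!(m-n)!).
m = 24, n = 4
Numerator: 24 * 23 * 22 * 21
Denominator: 4! = 24
C(24, 4) = 10626


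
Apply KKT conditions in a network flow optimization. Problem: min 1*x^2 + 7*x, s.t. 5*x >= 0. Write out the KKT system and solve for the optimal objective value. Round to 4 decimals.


Step 1: Try lambda = 0 (constraint inactive).
x_unc = -7/(2*1) = -3.5
Check: 5*-3.5 = -17.5 < 0 -- violated!
Step 2: Constraint must be active: 5*x = 0
x* = 0/5 = 0.0
lambda = (2*1*0.0 + 7)/5 = 1.4
Step 3: Compute optimal value.
f(x*) = 1*0.0^2 + 7*0.0 = 0.0


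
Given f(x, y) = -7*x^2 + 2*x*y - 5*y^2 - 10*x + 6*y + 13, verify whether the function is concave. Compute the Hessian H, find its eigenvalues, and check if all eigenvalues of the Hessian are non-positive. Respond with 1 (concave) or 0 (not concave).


The Hessian of f(x,y) = -7*x^2 + 2*x*y - 5*y^2 - 10*x + 6*y + 13 is:
H = [[-14, 2], [2, -10]]
Trace = -14 - 10 = -24
Determinant = -14*-10 - (2)^2 = 136
Discriminant = (-24)^2 - 4*136 = 32.0
Eigenvalues: lambda_1 = -14.8284, lambda_2 = -9.1716
The function is concave.

1


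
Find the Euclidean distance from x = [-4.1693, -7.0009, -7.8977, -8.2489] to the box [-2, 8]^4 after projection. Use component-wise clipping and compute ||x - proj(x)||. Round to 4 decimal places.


Project each component onto [-2, 8].
clip(-4.1693) = -2.0, clip(-7.0009) = -2.0, clip(-7.8977) = -2.0, clip(-8.2489) = -2.0
Projection = [-2.0, -2.0, -2.0, -2.0]
Squared diffs: [4.7059, 25.009, 34.7829, 39.0488]
Distance = sqrt(103.5466) = 10.1758


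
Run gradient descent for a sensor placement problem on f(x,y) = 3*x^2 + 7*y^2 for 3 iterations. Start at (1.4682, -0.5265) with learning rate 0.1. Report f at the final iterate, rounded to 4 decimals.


Gradient descent on f(x,y) = 3*x^2 + 7*y^2.
Starting point: (1.4682, -0.5265), alpha = 0.1
Step 1: grad_x = 2*3*1.4682 = 8.8092, grad_y = 2*7*-0.5265 = -7.371
  x_1 = 1.4682 - 0.1*8.8092 = 0.5873
  y_1 = -0.5265 - 0.1*-7.371 = 0.2106
Step 2: grad_x = 2*3*0.5873 = 3.5237, grad_y = 2*7*0.2106 = 2.9484
  x_2 = 0.5873 - 0.1*3.5237 = 0.2349
  y_2 = 0.2106 - 0.1*2.9484 = -0.0842
Step 3: grad_x = 2*3*0.2349 = 1.4095, grad_y = 2*7*-0.0842 = -1.1794
  x_3 = 0.2349 - 0.1*1.4095 = 0.094
  y_3 = -0.0842 - 0.1*-1.1794 = 0.0337
f(0.094, 0.0337) = 3*0.094^2 + 7*0.0337^2 = 0.0344


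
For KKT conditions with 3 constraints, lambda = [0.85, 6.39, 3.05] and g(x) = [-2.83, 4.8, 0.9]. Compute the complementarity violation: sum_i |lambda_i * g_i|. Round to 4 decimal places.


KKT complementary slackness check:
lambda_1 * g_1 = 0.85 * -2.83 = -2.4055
lambda_2 * g_2 = 6.39 * 4.8 = 30.672
lambda_3 * g_3 = 3.05 * 0.9 = 2.745
Total violation = 2.4055 + 30.672 + 2.745 = 35.8225


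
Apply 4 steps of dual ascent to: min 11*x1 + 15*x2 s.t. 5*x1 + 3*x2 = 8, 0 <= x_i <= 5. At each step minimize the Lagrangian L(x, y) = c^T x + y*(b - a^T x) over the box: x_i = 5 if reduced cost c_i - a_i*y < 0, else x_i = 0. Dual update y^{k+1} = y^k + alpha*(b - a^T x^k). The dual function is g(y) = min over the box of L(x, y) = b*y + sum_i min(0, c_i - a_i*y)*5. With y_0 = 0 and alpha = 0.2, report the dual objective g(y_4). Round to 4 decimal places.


Dual ascent for LP: min 11*x1 + 15*x2, 5*x1 + 3*x2 = 8, 0 <= x_i <= 5
Step 1: y^k = 0.0, reduced costs: (11.0, 15.0)
  x^k = (0.0, 0.0), subgradient = b - a^T x = 8.0
  y^{k+1} = 0.0 + 0.2*8.0 = 1.6
Step 2: y^k = 1.6, reduced costs: (3.0, 10.2)
  x^k = (0.0, 0.0), subgradient = b - a^T x = 8.0
  y^{k+1} = 1.6 + 0.2*8.0 = 3.2
Step 3: y^k = 3.2, reduced costs: (-5.0, 5.4)
  x^k = (5.0, 0.0), subgradient = b - a^T x = -17.0
  y^{k+1} = 3.2 + 0.2*-17.0 = -0.2
Step 4: y^k = -0.2, reduced costs: (12.0, 15.6)
  x^k = (0.0, 0.0), subgradient = b - a^T x = 8.0
  y^{k+1} = -0.2 + 0.2*8.0 = 1.4
Dual objective at y_4 = 1.4: reduced costs (4.0, 10.8), box minimizer x = (0.0, 0.0)
g(y_4) = b*y + (c1 - a1*y)*x1 + (c2 - a2*y)*x2 = 8*1.4 + 4.0*0.0 + 10.8*0.0 = 11.2 + 0.0 + 0.0 = 11.2


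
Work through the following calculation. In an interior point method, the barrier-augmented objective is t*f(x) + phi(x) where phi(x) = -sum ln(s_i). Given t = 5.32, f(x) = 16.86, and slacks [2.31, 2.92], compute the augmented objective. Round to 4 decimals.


Step 1: Compute log-barrier.
ln values: [0.8372, 1.0716]
phi = -(0.8372 + 1.0716) = -1.9088
Step 2: Compute augmented objective.
t*f(x) = 5.32*16.86 = 89.6952
Total = 89.6952 - 1.9088 = 87.7864


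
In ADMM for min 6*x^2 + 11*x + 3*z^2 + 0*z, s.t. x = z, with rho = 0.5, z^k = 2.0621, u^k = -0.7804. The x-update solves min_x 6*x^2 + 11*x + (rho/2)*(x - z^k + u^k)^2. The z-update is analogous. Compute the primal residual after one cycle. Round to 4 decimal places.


ADMM iteration with rho = 0.5, z^k = 2.0621, u^k = -0.7804
Step 1: x-update.
Minimize 6*x^2 + 11*x + (0.5/2)*(x - 2.0621 - 0.7804)^2
FOC: (2*6 + 0.5)*x = -11 + 0.5*(2.0621 + 0.7804)
x^{k+1} = -0.7663
Step 2: z-update.
Minimize 3*z^2 + 0*z + (0.5/2)*(-0.7663 - z - 0.7804)^2
FOC: (2*3 + 0.5)*z = 0 + 0.5*(-0.7663 - 0.7804)
z^{k+1} = -0.119
Step 3: u-update.
u^{k+1} = -0.7804 - 0.7663 + 0.119 = -1.4277
Step 4: Primal residual = |-0.7663 + 0.119| = 0.6473


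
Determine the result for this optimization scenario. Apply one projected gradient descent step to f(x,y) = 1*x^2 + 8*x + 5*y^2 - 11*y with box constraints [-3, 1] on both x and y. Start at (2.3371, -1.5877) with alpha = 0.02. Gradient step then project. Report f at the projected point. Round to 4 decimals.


Step 1: Compute gradient at (2.3371, -1.5877).
grad_x = 2*1*2.3371 + 8 = 12.6742
grad_y = 2*5*-1.5877 - 11 = -26.877
Step 2: Gradient step.
x_raw = 2.3371 - 0.02*12.6742 = 2.0836
y_raw = -1.5877 - 0.02*-26.877 = -1.0502
Step 3: Project onto [-3, 1].
x_proj = clip(2.0836) = 1.0
y_proj = clip(-1.0502) = -1.0502
Step 4: Evaluate f.
f(1.0, -1.0502) = 26.0659


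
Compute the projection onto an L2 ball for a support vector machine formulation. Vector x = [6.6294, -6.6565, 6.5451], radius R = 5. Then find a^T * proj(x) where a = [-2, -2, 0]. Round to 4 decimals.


Step 1: Compute ||x|| (intermediates to 6 decimals).
||x|| = sqrt(6.6294^2 + (-6.6565)^2 + 6.5451^2) = 11.449728
Step 2: Project.
Since ||x|| > R, scale = R/||x|| = 5/11.449728 = 0.436692, proj(x) = scale * x
proj(x) = [2.895006, -2.90684, 2.858193]
Step 3: Dot product.
a^T * proj(x) = -2*2.895006 - 2*(-2.90684) + 0*2.858193 = 0.0237


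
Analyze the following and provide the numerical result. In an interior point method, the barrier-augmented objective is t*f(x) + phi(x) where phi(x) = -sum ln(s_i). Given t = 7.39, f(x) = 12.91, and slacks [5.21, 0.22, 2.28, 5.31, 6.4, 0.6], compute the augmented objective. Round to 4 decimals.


Step 1: Compute log-barrier.
ln values: [1.6506, -1.5141, 0.8242, 1.6696, 1.8563, -0.5108]
phi = -(1.6506 - 1.5141 + 0.8242 + 1.6696 + 1.8563 - 0.5108) = -3.9757
Step 2: Compute augmented objective.
t*f(x) = 7.39*12.91 = 95.4049
Total = 95.4049 - 3.9757 = 91.4292


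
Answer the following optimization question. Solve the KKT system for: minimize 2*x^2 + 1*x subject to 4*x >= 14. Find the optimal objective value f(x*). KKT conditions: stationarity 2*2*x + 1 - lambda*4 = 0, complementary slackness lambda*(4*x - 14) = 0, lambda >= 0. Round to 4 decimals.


Step 1: Try lambda = 0 (constraint inactive).
x_unc = -1/(2*2) = -0.25
Check: 4*-0.25 = -1.0 < 14 -- violated!
Step 2: Constraint must be active: 4*x = 14
x* = 14/4 = 3.5
lambda = (2*2*3.5 + 1)/4 = 3.75
Step 3: Compute optimal value.
f(x*) = 2*3.5^2 + 1*3.5 = 28.0


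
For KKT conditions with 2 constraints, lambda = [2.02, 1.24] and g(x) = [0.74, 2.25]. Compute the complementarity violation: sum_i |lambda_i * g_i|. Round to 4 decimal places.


KKT complementary slackness check:
lambda_1 * g_1 = 2.02 * 0.74 = 1.4948
lambda_2 * g_2 = 1.24 * 2.25 = 2.79
Total violation = 1.4948 + 2.79 = 4.2848


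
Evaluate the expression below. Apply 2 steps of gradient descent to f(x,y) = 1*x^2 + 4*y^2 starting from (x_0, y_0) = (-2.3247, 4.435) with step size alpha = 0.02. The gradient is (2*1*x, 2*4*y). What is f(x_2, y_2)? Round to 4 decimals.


Gradient descent on f(x,y) = 1*x^2 + 4*y^2.
Starting point: (-2.3247, 4.435), alpha = 0.02
Step 1: grad_x = 2*1*-2.3247 = -4.6494, grad_y = 2*4*4.435 = 35.48
  x_1 = -2.3247 - 0.02*-4.6494 = -2.2317
  y_1 = 4.435 - 0.02*35.48 = 3.7254
Step 2: grad_x = 2*1*-2.2317 = -4.4634, grad_y = 2*4*3.7254 = 29.8032
  x_2 = -2.2317 - 0.02*-4.4634 = -2.1424
  y_2 = 3.7254 - 0.02*29.8032 = 3.1293
f(-2.1424, 3.1293) = 1*(-2.1424)^2 + 4*3.1293^2 = 43.761


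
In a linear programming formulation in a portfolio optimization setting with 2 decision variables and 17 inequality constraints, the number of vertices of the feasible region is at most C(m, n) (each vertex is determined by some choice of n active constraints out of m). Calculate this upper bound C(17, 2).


Each vertex corresponds to some choice of n active constraints out of m, so the number of vertices is at most C(m, n) = m! / (n!(m-n)!).
m = 17, n = 2
Numerator: 17 * 16
Denominator: 2! = 2
C(17, 2) = 136


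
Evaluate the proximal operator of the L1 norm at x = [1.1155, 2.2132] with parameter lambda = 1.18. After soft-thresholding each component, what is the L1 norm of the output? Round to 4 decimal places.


Soft-thresholding with lambda = 1.18:
prox(1.1155) = sign(1.1155)*max(|1.1155| - 1.18, 0) = 0.0
prox(2.2132) = sign(2.2132)*max(|2.2132| - 1.18, 0) = 1.0332
prox(x) = [0.0, 1.0332]
||prox(x)||_1 = 0.0 + 1.0332 = 1.0332


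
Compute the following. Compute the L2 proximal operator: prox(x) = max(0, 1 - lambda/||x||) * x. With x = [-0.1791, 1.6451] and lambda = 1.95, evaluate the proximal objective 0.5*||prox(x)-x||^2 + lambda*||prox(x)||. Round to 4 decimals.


Step 1: Compute ||x||.
||x|| = 1.6548
Step 2: Compute scaling factor.
scale = max(0, 1 - 1.95/1.6548) = 0.0
Step 3: prox(x) = [-0.0, 0.0]
||prox(x)|| = 0.0
Step 4: Proximal objective.
0.5*||prox-x||^2 = 1.3692
lambda*||prox|| = 0.0
Total = 1.3692


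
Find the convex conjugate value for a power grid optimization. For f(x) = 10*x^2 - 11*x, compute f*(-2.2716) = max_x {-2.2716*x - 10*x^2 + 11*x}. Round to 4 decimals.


f*(y) = sup_x {y*x - a*x^2 - b*x} = sup_x {(y-b)*x - a*x^2}
FOC: (y - b) - 2a*x = 0 => x* = (y - b)/(2a)
x* = (-2.2716 + 11)/(2*10) = 0.4364
f*(-2.2716) = (y-b)^2/(4a) = (-2.2716 + 11)^2/(4*10)
= 76.185/40 = 1.9046


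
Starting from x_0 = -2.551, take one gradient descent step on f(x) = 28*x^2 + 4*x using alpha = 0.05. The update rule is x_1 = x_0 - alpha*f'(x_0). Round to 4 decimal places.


We compute the gradient at x_0 and apply the update.
f'(x) = 56*x + 4
f'(-2.551) = 56*-2.551 + 4 = -138.856
x_1 = -2.551 - 0.05*-138.856 = 4.3918


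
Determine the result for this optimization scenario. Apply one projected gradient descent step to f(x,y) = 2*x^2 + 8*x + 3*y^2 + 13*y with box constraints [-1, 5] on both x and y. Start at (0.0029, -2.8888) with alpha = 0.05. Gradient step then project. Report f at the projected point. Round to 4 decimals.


Step 1: Compute gradient at (0.0029, -2.8888).
grad_x = 2*2*0.0029 + 8 = 8.0116
grad_y = 2*3*-2.8888 + 13 = -4.3328
Step 2: Gradient step.
x_raw = 0.0029 - 0.05*8.0116 = -0.3977
y_raw = -2.8888 - 0.05*-4.3328 = -2.6722
Step 3: Project onto [-1, 5].
x_proj = clip(-0.3977) = -0.3977
y_proj = clip(-2.6722) = -1.0
Step 4: Evaluate f.
f(-0.3977, -1.0) = -12.8651


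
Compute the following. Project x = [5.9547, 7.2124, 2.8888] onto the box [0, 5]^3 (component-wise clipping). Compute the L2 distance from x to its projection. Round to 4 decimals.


Project each component onto [0, 5].
clip(5.9547) = 5.0, clip(7.2124) = 5.0, clip(2.8888) = 2.8888
Projection = [5.0, 5.0, 2.8888]
Squared diffs: [0.9115, 4.8947, 0.0]
Distance = sqrt(5.8062) = 2.4096


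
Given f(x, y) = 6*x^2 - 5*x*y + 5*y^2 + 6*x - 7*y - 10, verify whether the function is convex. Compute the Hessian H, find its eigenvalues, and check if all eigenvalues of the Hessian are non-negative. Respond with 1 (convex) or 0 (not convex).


The Hessian of f(x,y) = 6*x^2 - 5*x*y + 5*y^2 + 6*x - 7*y - 10 is:
H = [[12, -5], [-5, 10]]
Trace = 12 + 10 = 22
Determinant = 12*10 - (-5)^2 = 95
Discriminant = (22)^2 - 4*95 = 104.0
Eigenvalues: lambda_1 = 5.901, lambda_2 = 16.099
The function is convex.

1


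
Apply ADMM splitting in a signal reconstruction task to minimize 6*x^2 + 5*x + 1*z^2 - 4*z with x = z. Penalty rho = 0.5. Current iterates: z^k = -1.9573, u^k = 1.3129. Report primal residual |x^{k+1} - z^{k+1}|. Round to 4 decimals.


ADMM iteration with rho = 0.5, z^k = -1.9573, u^k = 1.3129
Step 1: x-update.
Minimize 6*x^2 + 5*x + (0.5/2)*(x + 1.9573 + 1.3129)^2
FOC: (2*6 + 0.5)*x = -5 + 0.5*(-1.9573 - 1.3129)
x^{k+1} = -0.5308
Step 2: z-update.
Minimize 1*z^2 - 4*z + (0.5/2)*(-0.5308 - z + 1.3129)^2
FOC: (2*1 + 0.5)*z = 4 + 0.5*(-0.5308 + 1.3129)
z^{k+1} = 1.7564
Step 3: u-update.
u^{k+1} = 1.3129 - 0.5308 - 1.7564 = -0.9743
Step 4: Primal residual = |-0.5308 - 1.7564| = 2.2872


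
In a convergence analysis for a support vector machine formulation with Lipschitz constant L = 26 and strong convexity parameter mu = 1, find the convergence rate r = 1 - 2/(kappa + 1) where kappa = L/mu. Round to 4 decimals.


Step 1: Compute the condition number.
kappa = L/mu = 26/1 = 26.0
Step 2: Compute the convergence rate.
r = 1 - 2/(kappa + 1) = 1 - 2*mu/(L + mu) = (L - mu)/(L + mu) = 25/27 = 0.9259


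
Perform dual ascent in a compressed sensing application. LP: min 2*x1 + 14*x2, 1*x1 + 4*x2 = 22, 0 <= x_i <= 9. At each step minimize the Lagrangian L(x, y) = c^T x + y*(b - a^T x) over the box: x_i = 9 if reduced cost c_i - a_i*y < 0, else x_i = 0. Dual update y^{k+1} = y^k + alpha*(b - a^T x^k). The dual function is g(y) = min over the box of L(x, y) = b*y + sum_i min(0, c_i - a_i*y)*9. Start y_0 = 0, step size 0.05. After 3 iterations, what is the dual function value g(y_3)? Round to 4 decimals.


Dual ascent for LP: min 2*x1 + 14*x2, 1*x1 + 4*x2 = 22, 0 <= x_i <= 9
Step 1: y^k = 0.0, reduced costs: (2.0, 14.0)
  x^k = (0.0, 0.0), subgradient = b - a^T x = 22.0
  y^{k+1} = 0.0 + 0.05*22.0 = 1.1
Step 2: y^k = 1.1, reduced costs: (0.9, 9.6)
  x^k = (0.0, 0.0), subgradient = b - a^T x = 22.0
  y^{k+1} = 1.1 + 0.05*22.0 = 2.2
Step 3: y^k = 2.2, reduced costs: (-0.2, 5.2)
  x^k = (9.0, 0.0), subgradient = b - a^T x = 13.0
  y^{k+1} = 2.2 + 0.05*13.0 = 2.85
Dual objective at y_3 = 2.85: reduced costs (-0.85, 2.6), box minimizer x = (9.0, 0.0)
g(y_3) = b*y + (c1 - a1*y)*x1 + (c2 - a2*y)*x2 = 22*2.85 + (-0.85)*9.0 + 2.6*0.0 = 62.7 - 7.65 + 0.0 = 55.05


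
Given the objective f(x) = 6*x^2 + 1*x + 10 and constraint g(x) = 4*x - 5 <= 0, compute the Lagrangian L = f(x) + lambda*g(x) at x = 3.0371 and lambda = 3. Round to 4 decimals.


Step 1: Evaluate f(x).
f(3.0371) = 6*3.0371^2 + 1*3.0371 + 10 = 68.381
Step 2: Evaluate g(x).
g(3.0371) = 4*3.0371 - 5 = 7.1484
Step 3: Compute Lagrangian.
L = 68.381 + 3*7.1484 = 89.8262


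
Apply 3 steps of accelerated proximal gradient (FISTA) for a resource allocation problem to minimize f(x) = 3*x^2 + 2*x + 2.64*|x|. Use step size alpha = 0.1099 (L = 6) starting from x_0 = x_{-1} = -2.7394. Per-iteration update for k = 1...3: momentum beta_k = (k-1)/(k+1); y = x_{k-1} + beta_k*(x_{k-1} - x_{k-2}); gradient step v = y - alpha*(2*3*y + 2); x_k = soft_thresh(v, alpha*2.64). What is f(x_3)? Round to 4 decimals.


FISTA on f(x) = 3*x^2 + 2*x + 2.64*|x|
L = 6, alpha = 0.1099
Iteration 1: beta = 0.0, y = -2.7394 + 0.0*(-2.7394 + 2.7394) = -2.7394
  grad(y) = -14.4364, v = y - alpha*grad = -1.1528
  prox(v) = soft_thresh(-1.1528, 0.2901) = -0.8627
Iteration 2: beta = 0.3333, y = -0.8627 + 0.3333*(-0.8627 + 2.7394) = -0.2371
  grad(y) = 0.5772, v = y - alpha*grad = -0.3006
  prox(v) = soft_thresh(-0.3006, 0.2901) = -0.0104
Iteration 3: beta = 0.5, y = -0.0104 + 0.5*(-0.0104 + 0.8627) = 0.4157
  grad(y) = 4.4942, v = y - alpha*grad = -0.0782
  prox(v) = soft_thresh(-0.0782, 0.2901) = 0.0
f(x_3) = 3*0.0^2 + 2*0.0 + 2.64*|0.0| = 0.0


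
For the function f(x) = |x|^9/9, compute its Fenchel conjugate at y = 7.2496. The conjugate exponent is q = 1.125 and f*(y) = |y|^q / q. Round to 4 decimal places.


The conjugate exponent q satisfies 1/p + 1/q = 1.
p = 9, so q = 9/(9 - 1) = 1.125
|y|^q = 7.2496^1.125 = 9.2865
f*(7.2496) = 9.2865 / 1.125 = 8.2547


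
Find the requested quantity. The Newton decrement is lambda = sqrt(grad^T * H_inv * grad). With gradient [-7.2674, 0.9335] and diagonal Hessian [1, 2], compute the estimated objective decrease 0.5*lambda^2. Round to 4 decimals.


Step 1: H is diagonal, so H^(-1) * g = [-7.2674, 0.4668].
Step 2: g^T H^(-1) g = sum_i g_i^2 / H_ii
  = (-7.2674)^2/1 + (0.9335)^2/2
  = 52.8151 + 0.4357 = 53.2508
Step 3: Objective decrease = 0.5 * g^T H^(-1) g = 26.6254


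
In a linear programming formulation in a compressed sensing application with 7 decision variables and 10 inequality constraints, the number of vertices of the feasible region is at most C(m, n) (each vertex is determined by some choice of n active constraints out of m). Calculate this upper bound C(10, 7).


Each vertex corresponds to some choice of n active constraints out of m, so the number of vertices is at most C(m, n) = m! / (n!(m-n)!).
m = 10, n = 7
Numerator: 10 * 9 * 8 * 7 * 6 * 5 * 4
Denominator: 7! = 5040
C(10, 7) = 120


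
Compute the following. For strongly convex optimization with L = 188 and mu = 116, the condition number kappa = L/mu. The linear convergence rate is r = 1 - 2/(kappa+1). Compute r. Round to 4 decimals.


Step 1: Compute the condition number.
kappa = L/mu = 188/116 = 1.6207
Step 2: Compute the convergence rate.
r = 1 - 2/(kappa + 1) = 1 - 2*mu/(L + mu) = (L - mu)/(L + mu) = 72/304 = 0.2368


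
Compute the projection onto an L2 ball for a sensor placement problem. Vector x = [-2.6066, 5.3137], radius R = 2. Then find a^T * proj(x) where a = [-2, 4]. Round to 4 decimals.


Step 1: Compute ||x|| (intermediates to 6 decimals).
||x|| = sqrt((-2.6066)^2 + 5.3137^2) = 5.918595
Step 2: Project.
Since ||x|| > R, scale = R/||x|| = 2/5.918595 = 0.337918, proj(x) = scale * x
proj(x) = [-0.880817, 1.795595]
Step 3: Dot product.
a^T * proj(x) = -2*(-0.880817) + 4*1.795595 = 8.944


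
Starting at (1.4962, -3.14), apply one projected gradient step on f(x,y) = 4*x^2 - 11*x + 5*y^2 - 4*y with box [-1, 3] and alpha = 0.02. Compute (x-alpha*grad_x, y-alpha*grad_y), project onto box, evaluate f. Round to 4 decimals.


Step 1: Compute gradient at (1.4962, -3.14).
grad_x = 2*4*1.4962 - 11 = 0.9696
grad_y = 2*5*-3.14 - 4 = -35.4
Step 2: Gradient step.
x_raw = 1.4962 - 0.02*0.9696 = 1.4768
y_raw = -3.14 - 0.02*-35.4 = -2.432
Step 3: Project onto [-1, 3].
x_proj = clip(1.4768) = 1.4768
y_proj = clip(-2.432) = -1.0
Step 4: Evaluate f.
f(1.4768, -1.0) = 1.479


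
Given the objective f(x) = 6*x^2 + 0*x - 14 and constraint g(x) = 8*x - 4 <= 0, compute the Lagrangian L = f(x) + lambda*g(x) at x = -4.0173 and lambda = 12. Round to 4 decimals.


Step 1: Evaluate f(x).
f(-4.0173) = 6*(-4.0173)^2 + 0*(-4.0173) - 14 = 82.8322
Step 2: Evaluate g(x).
g(-4.0173) = 8*-4.0173 - 4 = -36.1384
Step 3: Compute Lagrangian.
L = 82.8322 + 12*-36.1384 = -350.8286


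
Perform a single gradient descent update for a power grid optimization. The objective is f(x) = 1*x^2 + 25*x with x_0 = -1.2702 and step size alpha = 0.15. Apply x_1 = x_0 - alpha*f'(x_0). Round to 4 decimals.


We compute the gradient at x_0 and apply the update.
f'(x) = 2*x + 25
f'(-1.2702) = 2*-1.2702 + 25 = 22.4596
x_1 = -1.2702 - 0.15*22.4596 = -4.6391


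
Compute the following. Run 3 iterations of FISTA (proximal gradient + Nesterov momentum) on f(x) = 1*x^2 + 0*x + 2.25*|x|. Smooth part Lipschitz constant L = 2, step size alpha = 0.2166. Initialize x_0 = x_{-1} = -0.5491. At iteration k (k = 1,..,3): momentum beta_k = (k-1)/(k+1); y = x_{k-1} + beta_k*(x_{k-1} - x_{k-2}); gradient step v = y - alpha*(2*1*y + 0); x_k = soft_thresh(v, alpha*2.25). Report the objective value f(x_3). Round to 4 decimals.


FISTA on f(x) = 1*x^2 + 0*x + 2.25*|x|
L = 2, alpha = 0.2166
Iteration 1: beta = 0.0, y = -0.5491 + 0.0*(-0.5491 + 0.5491) = -0.5491
  grad(y) = -1.0982, v = y - alpha*grad = -0.3112
  prox(v) = soft_thresh(-0.3112, 0.4874) = 0.0
Iteration 2: beta = 0.3333, y = 0.0 + 0.3333*(0.0 + 0.5491) = 0.183
  grad(y) = 0.3661, v = y - alpha*grad = 0.1037
  prox(v) = soft_thresh(0.1037, 0.4874) = 0.0
Iteration 3: beta = 0.5, y = 0.0 + 0.5*(0.0 - 0.0) = 0.0
  grad(y) = 0.0, v = y - alpha*grad = 0.0
  prox(v) = soft_thresh(0.0, 0.4874) = 0.0
f(x_3) = 1*0.0^2 + 0*0.0 + 2.25*|0.0| = 0.0


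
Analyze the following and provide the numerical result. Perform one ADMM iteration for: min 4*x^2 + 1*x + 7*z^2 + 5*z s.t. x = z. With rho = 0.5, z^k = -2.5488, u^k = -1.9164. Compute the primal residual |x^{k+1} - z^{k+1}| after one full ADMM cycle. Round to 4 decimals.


ADMM iteration with rho = 0.5, z^k = -2.5488, u^k = -1.9164
Step 1: x-update.
Minimize 4*x^2 + 1*x + (0.5/2)*(x + 2.5488 - 1.9164)^2
FOC: (2*4 + 0.5)*x = -1 + 0.5*(-2.5488 + 1.9164)
x^{k+1} = -0.1548
Step 2: z-update.
Minimize 7*z^2 + 5*z + (0.5/2)*(-0.1548 - z - 1.9164)^2
FOC: (2*7 + 0.5)*z = -5 + 0.5*(-0.1548 - 1.9164)
z^{k+1} = -0.4162
Step 3: u-update.
u^{k+1} = -1.9164 - 0.1548 + 0.4162 = -1.655
Step 4: Primal residual = |-0.1548 + 0.4162| = 0.2614


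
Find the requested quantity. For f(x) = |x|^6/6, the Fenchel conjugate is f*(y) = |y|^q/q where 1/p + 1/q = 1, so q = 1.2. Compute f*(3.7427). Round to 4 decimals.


The conjugate exponent q satisfies 1/p + 1/q = 1.
p = 6, so q = 6/(6 - 1) = 1.2
|y|^q = 3.7427^1.2 = 4.8733
f*(3.7427) = 4.8733 / 1.2 = 4.0611


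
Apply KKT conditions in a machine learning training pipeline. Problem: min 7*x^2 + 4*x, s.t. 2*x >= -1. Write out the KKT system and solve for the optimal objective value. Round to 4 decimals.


Step 1: Try lambda = 0 (constraint inactive).
Stationarity: 2*7*x + 4 = 0
x* = -4/(2*7) = -2/7 = -0.2857 (rounded; the exact value -2/7 is used below)
Check constraint: 2*-0.2857 = -0.5714 >= -1 -- satisfied.
Step 2: Compute optimal value.
f(x*) = 7*(-2/7)^2 + 4*(-2/7) = -0.5714


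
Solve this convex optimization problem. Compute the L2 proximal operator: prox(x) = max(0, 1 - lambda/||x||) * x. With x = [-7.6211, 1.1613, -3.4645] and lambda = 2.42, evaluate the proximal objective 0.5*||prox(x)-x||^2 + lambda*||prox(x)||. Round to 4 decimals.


Step 1: Compute ||x||.
||x|| = 8.4518
Step 2: Compute scaling factor.
scale = max(0, 1 - 2.42/8.4518) = 0.7137
Step 3: prox(x) = [-5.4389, 0.8288, -2.4725]
||prox(x)|| = 6.0318
Step 4: Proximal objective.
0.5*||prox-x||^2 = 2.9282
lambda*||prox|| = 14.597
Total = 17.5251


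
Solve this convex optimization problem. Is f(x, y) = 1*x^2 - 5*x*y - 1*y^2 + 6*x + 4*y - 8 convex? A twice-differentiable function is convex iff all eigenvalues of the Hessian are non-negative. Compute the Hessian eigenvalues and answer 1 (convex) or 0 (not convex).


The Hessian of f(x,y) = 1*x^2 - 5*x*y - 1*y^2 + 6*x + 4*y - 8 is:
H = [[2, -5], [-5, -2]]
Trace = 2 - 2 = 0
Determinant = 2*-2 - (-5)^2 = -29
Discriminant = (0)^2 - 4*-29 = 116.0
Eigenvalues: lambda_1 = -5.3852, lambda_2 = 5.3852
The function is not convex.

0


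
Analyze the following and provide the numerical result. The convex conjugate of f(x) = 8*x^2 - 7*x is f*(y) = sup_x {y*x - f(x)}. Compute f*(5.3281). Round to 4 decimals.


f*(y) = sup_x {y*x - a*x^2 - b*x} = sup_x {(y-b)*x - a*x^2}
FOC: (y - b) - 2a*x = 0 => x* = (y - b)/(2a)
x* = (5.3281 + 7)/(2*8) = 0.7705
f*(5.3281) = (y-b)^2/(4a) = (5.3281 + 7)^2/(4*8)
= 151.982/32 = 4.7494


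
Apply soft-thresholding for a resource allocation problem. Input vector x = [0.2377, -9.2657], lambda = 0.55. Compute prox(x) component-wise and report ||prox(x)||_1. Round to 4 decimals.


Soft-thresholding with lambda = 0.55:
prox(0.2377) = sign(0.2377)*max(|0.2377| - 0.55, 0) = 0.0
prox(-9.2657) = sign(-9.2657)*max(|-9.2657| - 0.55, 0) = -8.7157
prox(x) = [0.0, -8.7157]
||prox(x)||_1 = 0.0 + 8.7157 = 8.7157


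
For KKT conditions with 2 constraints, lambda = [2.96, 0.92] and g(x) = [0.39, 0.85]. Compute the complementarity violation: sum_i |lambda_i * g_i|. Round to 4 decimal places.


KKT complementary slackness check:
lambda_1 * g_1 = 2.96 * 0.39 = 1.1544
lambda_2 * g_2 = 0.92 * 0.85 = 0.782
Total violation = 1.1544 + 0.782 = 1.9364


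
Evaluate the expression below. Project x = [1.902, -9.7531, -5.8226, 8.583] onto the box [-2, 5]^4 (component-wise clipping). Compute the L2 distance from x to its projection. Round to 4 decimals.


Project each component onto [-2, 5].
clip(1.902) = 1.902, clip(-9.7531) = -2.0, clip(-5.8226) = -2.0, clip(8.583) = 5.0
Projection = [1.902, -2.0, -2.0, 5.0]
Squared diffs: [0.0, 60.1106, 14.6123, 12.8379]
Distance = sqrt(87.5608) = 9.3574


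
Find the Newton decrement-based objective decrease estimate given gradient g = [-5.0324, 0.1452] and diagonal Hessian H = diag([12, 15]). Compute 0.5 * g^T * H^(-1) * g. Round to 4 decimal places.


Step 1: H is diagonal, so H^(-1) * g = [-0.4194, 0.0097].
Step 2: g^T H^(-1) g = sum_i g_i^2 / H_ii
  = (-5.0324)^2/12 + (0.1452)^2/15
  = 2.1104 + 0.0014 = 2.1118
Step 3: Objective decrease = 0.5 * g^T H^(-1) g = 1.0559


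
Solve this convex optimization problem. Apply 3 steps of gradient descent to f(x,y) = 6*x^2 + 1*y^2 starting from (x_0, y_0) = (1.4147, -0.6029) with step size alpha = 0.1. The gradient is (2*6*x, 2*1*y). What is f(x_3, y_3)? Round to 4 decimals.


Gradient descent on f(x,y) = 6*x^2 + 1*y^2.
Starting point: (1.4147, -0.6029), alpha = 0.1
Step 1: grad_x = 2*6*1.4147 = 16.9764, grad_y = 2*1*-0.6029 = -1.2058
  x_1 = 1.4147 - 0.1*16.9764 = -0.2829
  y_1 = -0.6029 - 0.1*-1.2058 = -0.4823
Step 2: grad_x = 2*6*-0.2829 = -3.3953, grad_y = 2*1*-0.4823 = -0.9646
  x_2 = -0.2829 - 0.1*-3.3953 = 0.0566
  y_2 = -0.4823 - 0.1*-0.9646 = -0.3859
Step 3: grad_x = 2*6*0.0566 = 0.6791, grad_y = 2*1*-0.3859 = -0.7717
  x_3 = 0.0566 - 0.1*0.6791 = -0.0113
  y_3 = -0.3859 - 0.1*-0.7717 = -0.3087
f(-0.0113, -0.3087) = 6*(-0.0113)^2 + 1*(-0.3087)^2 = 0.0961


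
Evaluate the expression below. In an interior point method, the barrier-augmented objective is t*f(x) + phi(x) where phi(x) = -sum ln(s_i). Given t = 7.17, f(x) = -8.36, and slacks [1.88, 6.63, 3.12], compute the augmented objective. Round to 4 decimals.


Step 1: Compute log-barrier.
ln values: [0.6313, 1.8916, 1.1378]
phi = -(0.6313 + 1.8916 + 1.1378) = -3.6607
Step 2: Compute augmented objective.
t*f(x) = 7.17*-8.36 = -59.9412
Total = -59.9412 - 3.6607 = -63.6019


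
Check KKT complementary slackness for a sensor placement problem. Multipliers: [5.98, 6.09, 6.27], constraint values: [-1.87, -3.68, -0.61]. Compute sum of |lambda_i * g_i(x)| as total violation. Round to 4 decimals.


KKT complementary slackness check:
lambda_1 * g_1 = 5.98 * -1.87 = -11.1826
lambda_2 * g_2 = 6.09 * -3.68 = -22.4112
lambda_3 * g_3 = 6.27 * -0.61 = -3.8247
Total violation = 11.1826 + 22.4112 + 3.8247 = 37.4185


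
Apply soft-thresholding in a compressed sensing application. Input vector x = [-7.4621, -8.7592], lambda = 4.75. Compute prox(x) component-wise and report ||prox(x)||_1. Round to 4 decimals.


Soft-thresholding with lambda = 4.75:
prox(-7.4621) = sign(-7.4621)*max(|-7.4621| - 4.75, 0) = -2.7121
prox(-8.7592) = sign(-8.7592)*max(|-8.7592| - 4.75, 0) = -4.0092
prox(x) = [-2.7121, -4.0092]
||prox(x)||_1 = 2.7121 + 4.0092 = 6.7213


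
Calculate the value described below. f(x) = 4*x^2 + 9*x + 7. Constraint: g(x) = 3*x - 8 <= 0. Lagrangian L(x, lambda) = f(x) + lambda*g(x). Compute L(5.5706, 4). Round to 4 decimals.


Step 1: Evaluate f(x).
f(5.5706) = 4*5.5706^2 + 9*5.5706 + 7 = 181.2617
Step 2: Evaluate g(x).
g(5.5706) = 3*5.5706 - 8 = 8.7118
Step 3: Compute Lagrangian.
L = 181.2617 + 4*8.7118 = 216.1089


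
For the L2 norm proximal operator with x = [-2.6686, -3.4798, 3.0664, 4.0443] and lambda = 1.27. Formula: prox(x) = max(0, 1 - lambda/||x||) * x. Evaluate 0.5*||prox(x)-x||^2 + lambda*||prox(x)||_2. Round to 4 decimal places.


Step 1: Compute ||x||.
||x|| = 6.7074
Step 2: Compute scaling factor.
scale = max(0, 1 - 1.27/6.7074) = 0.8107
Step 3: prox(x) = [-2.1633, -2.8209, 2.4858, 3.2785]
||prox(x)|| = 5.4374
Step 4: Proximal objective.
0.5*||prox-x||^2 = 0.8065
lambda*||prox|| = 6.9055
Total = 7.712


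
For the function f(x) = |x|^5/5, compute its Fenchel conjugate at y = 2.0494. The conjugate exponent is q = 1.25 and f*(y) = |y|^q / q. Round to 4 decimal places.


The conjugate exponent q satisfies 1/p + 1/q = 1.
p = 5, so q = 5/(5 - 1) = 1.25
|y|^q = 2.0494^1.25 = 2.4521
f*(2.0494) = 2.4521 / 1.25 = 1.9617


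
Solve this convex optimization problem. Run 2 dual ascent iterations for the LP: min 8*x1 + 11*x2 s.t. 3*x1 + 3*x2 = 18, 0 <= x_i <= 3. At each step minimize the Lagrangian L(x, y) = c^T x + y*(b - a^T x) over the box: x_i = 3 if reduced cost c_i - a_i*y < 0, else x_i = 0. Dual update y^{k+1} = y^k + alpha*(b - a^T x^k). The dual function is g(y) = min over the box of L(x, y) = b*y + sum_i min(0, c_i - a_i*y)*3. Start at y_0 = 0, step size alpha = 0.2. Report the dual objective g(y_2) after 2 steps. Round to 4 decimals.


Dual ascent for LP: min 8*x1 + 11*x2, 3*x1 + 3*x2 = 18, 0 <= x_i <= 3
Step 1: y^k = 0.0, reduced costs: (8.0, 11.0)
  x^k = (0.0, 0.0), subgradient = b - a^T x = 18.0
  y^{k+1} = 0.0 + 0.2*18.0 = 3.6
Step 2: y^k = 3.6, reduced costs: (-2.8, 0.2)
  x^k = (3.0, 0.0), subgradient = b - a^T x = 9.0
  y^{k+1} = 3.6 + 0.2*9.0 = 5.4
Dual objective at y_2 = 5.4: reduced costs (-8.2, -5.2), box minimizer x = (3.0, 3.0)
g(y_2) = b*y + (c1 - a1*y)*x1 + (c2 - a2*y)*x2 = 18*5.4 + (-8.2)*3.0 + (-5.2)*3.0 = 97.2 - 24.6 - 15.6 = 57.0
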